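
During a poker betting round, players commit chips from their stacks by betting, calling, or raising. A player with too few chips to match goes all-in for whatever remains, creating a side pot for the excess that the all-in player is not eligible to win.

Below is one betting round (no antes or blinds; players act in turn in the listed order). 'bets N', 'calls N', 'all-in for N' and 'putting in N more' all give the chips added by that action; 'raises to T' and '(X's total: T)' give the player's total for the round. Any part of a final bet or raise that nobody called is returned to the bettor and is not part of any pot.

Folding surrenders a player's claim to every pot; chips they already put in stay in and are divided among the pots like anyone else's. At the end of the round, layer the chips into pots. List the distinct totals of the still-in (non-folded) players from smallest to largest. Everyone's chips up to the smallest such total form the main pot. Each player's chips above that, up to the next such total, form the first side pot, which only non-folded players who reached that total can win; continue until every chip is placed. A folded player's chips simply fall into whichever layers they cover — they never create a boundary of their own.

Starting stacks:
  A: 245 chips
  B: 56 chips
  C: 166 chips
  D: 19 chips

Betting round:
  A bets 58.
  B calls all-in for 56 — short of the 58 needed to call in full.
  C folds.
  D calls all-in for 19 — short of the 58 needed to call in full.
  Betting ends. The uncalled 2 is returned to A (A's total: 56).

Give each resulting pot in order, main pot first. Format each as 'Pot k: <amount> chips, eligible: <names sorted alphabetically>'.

Contributions (after 2 returned to A): A=56, B=56, D=19
Folded: C
Pot levels (distinct totals of non-folded players): 19, 56
Layer 1-19: 19 each from A, B, D = 19*3 = 57 chips; eligible A, B, D
Layer 20-56: 37 each from A, B = 37*2 = 74 chips; eligible A, B

Pot 1: 57 chips, eligible: A, B, D
Pot 2: 74 chips, eligible: A, B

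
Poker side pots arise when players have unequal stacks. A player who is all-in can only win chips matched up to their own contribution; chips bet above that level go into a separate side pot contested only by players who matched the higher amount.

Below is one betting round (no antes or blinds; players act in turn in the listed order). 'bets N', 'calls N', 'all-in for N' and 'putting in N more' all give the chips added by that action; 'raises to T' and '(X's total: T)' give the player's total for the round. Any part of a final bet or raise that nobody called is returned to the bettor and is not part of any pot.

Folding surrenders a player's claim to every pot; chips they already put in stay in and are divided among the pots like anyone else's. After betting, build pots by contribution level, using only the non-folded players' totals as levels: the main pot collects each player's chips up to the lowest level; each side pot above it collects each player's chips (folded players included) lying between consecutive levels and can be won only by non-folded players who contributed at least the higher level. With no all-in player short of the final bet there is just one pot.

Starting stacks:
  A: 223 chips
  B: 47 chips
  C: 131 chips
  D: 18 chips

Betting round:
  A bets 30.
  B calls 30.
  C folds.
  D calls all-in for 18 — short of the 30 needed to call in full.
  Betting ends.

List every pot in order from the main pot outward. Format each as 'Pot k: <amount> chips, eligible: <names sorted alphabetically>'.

Contributions: A=30, B=30, D=18
Folded: C
Pot levels (distinct totals of non-folded players): 18, 30
Layer 1-18: 18 each from A, B, D = 18*3 = 54 chips; eligible A, B, D
Layer 19-30: 12 each from A, B = 12*2 = 24 chips; eligible A, B

Pot 1: 54 chips, eligible: A, B, D
Pot 2: 24 chips, eligible: A, B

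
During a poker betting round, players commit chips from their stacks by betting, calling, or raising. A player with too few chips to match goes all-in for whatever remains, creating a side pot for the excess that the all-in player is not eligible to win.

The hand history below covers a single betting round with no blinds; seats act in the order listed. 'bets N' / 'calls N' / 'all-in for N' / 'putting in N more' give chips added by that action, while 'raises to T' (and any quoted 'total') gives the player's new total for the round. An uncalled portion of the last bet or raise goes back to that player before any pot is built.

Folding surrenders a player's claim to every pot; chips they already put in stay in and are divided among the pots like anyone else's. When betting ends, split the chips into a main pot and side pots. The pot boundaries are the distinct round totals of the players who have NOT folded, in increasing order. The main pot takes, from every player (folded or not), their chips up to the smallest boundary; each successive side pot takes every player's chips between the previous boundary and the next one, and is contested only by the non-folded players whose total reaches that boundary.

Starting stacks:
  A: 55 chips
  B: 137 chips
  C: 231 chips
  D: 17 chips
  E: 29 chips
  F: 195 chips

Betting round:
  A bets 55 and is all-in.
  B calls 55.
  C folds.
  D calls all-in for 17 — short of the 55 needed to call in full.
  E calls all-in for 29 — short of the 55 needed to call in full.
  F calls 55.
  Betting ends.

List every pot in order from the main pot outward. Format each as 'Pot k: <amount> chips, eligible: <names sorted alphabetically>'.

Contributions: A=55, B=55, D=17, E=29, F=55
Folded: C
Pot levels (distinct totals of non-folded players): 17, 29, 55
Layer 1-17: 17 each from A, B, D, E, F = 17*5 = 85 chips; eligible A, B, D, E, F
Layer 18-29: 12 each from A, B, E, F = 12*4 = 48 chips; eligible A, B, E, F
Layer 30-55: 26 each from A, B, F = 26*3 = 78 chips; eligible A, B, F

Pot 1: 85 chips, eligible: A, B, D, E, F
Pot 2: 48 chips, eligible: A, B, E, F
Pot 3: 78 chips, eligible: A, B, F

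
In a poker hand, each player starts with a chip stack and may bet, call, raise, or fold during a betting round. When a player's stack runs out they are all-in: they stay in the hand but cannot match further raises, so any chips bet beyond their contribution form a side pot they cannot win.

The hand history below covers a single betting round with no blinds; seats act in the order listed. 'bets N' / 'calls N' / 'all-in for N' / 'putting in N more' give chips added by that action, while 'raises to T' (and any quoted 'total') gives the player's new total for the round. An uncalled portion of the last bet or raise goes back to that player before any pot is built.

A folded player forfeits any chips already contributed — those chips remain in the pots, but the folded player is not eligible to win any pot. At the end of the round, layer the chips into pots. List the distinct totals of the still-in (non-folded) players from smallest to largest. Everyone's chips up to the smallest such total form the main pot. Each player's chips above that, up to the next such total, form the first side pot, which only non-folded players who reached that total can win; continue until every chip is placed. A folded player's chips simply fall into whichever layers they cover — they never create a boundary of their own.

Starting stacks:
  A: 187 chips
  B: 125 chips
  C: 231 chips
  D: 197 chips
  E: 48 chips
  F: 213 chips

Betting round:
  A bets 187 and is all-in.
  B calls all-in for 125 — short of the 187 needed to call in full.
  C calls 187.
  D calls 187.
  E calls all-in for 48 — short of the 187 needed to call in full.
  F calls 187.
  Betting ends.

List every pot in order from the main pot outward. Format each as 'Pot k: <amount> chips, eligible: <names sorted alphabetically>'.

Contributions: A=187, B=125, C=187, D=187, E=48, F=187
Pot levels (distinct totals of non-folded players): 48, 125, 187
Layer 1-48: 48 each from A, B, C, D, E, F = 48*6 = 288 chips; eligible A, B, C, D, E, F
Layer 49-125: 77 each from A, B, C, D, F = 77*5 = 385 chips; eligible A, B, C, D, F
Layer 126-187: 62 each from A, C, D, F = 62*4 = 248 chips; eligible A, C, D, F

Pot 1: 288 chips, eligible: A, B, C, D, E, F
Pot 2: 385 chips, eligible: A, B, C, D, F
Pot 3: 248 chips, eligible: A, C, D, F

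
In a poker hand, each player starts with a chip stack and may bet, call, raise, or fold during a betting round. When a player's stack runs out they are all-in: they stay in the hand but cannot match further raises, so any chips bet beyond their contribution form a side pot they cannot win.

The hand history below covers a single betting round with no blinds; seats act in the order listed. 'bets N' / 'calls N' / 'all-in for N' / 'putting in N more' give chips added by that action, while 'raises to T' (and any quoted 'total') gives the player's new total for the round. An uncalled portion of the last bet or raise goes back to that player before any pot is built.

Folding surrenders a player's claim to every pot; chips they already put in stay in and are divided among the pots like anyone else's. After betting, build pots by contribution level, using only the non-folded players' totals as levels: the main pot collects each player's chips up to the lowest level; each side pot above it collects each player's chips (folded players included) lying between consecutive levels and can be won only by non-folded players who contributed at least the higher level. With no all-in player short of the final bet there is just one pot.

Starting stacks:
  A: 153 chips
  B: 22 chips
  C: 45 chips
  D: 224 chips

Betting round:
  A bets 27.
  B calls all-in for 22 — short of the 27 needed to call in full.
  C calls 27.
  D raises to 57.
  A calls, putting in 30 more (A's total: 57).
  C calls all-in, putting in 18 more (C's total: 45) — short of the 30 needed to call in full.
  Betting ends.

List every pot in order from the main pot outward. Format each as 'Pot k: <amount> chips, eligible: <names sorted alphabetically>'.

Pot 1: 88 chips, eligible: A, B, C, D
Pot 2: 69 chips, eligible: A, C, D
Pot 3: 24 chips, eligible: A, D

Derivation:
Contributions: A=57, B=22, C=45, D=57
Pot levels (distinct totals of non-folded players): 22, 45, 57
Layer 1-22: 22 each from A, B, C, D = 22*4 = 88 chips; eligible A, B, C, D
Layer 23-45: 23 each from A, C, D = 23*3 = 69 chips; eligible A, C, D
Layer 46-57: 12 each from A, D = 12*2 = 24 chips; eligible A, D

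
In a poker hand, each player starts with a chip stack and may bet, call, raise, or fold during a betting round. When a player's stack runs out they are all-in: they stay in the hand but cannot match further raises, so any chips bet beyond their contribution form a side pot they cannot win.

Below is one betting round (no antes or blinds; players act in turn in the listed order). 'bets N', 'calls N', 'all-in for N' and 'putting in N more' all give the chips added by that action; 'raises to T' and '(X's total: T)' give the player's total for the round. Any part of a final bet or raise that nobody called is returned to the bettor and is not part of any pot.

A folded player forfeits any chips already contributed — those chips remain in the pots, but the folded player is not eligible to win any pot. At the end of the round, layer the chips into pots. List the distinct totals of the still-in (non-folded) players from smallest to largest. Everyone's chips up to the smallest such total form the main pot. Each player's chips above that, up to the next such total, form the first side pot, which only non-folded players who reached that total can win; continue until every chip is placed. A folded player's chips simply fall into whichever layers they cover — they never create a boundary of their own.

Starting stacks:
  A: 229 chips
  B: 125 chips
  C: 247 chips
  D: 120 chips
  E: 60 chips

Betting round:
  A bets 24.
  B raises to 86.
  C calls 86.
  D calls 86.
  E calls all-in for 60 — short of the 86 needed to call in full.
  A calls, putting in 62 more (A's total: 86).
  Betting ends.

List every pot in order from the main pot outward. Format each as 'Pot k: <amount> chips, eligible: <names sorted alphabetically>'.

Pot 1: 300 chips, eligible: A, B, C, D, E
Pot 2: 104 chips, eligible: A, B, C, D

Derivation:
Contributions: A=86, B=86, C=86, D=86, E=60
Pot levels (distinct totals of non-folded players): 60, 86
Layer 1-60: 60 each from A, B, C, D, E = 60*5 = 300 chips; eligible A, B, C, D, E
Layer 61-86: 26 each from A, B, C, D = 26*4 = 104 chips; eligible A, B, C, D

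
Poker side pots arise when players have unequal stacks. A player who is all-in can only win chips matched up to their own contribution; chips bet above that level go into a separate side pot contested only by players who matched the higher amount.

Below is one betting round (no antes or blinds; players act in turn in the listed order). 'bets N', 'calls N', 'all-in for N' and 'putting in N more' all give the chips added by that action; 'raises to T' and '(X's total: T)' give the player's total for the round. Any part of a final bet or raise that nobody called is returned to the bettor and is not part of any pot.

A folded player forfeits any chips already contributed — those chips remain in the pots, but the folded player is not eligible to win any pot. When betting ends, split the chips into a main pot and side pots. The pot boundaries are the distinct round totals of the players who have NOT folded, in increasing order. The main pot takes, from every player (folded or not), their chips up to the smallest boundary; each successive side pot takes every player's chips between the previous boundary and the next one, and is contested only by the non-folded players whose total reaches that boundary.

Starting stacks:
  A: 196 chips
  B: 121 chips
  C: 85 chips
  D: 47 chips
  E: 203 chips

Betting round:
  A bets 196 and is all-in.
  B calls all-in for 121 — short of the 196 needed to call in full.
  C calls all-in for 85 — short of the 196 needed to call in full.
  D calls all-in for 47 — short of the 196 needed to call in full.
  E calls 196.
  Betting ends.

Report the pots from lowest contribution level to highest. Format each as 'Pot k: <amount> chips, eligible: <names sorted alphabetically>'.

Pot 1: 235 chips, eligible: A, B, C, D, E
Pot 2: 152 chips, eligible: A, B, C, E
Pot 3: 108 chips, eligible: A, B, E
Pot 4: 150 chips, eligible: A, E

Derivation:
Contributions: A=196, B=121, C=85, D=47, E=196
Pot levels (distinct totals of non-folded players): 47, 85, 121, 196
Layer 1-47: 47 each from A, B, C, D, E = 47*5 = 235 chips; eligible A, B, C, D, E
Layer 48-85: 38 each from A, B, C, E = 38*4 = 152 chips; eligible A, B, C, E
Layer 86-121: 36 each from A, B, E = 36*3 = 108 chips; eligible A, B, E
Layer 122-196: 75 each from A, E = 75*2 = 150 chips; eligible A, E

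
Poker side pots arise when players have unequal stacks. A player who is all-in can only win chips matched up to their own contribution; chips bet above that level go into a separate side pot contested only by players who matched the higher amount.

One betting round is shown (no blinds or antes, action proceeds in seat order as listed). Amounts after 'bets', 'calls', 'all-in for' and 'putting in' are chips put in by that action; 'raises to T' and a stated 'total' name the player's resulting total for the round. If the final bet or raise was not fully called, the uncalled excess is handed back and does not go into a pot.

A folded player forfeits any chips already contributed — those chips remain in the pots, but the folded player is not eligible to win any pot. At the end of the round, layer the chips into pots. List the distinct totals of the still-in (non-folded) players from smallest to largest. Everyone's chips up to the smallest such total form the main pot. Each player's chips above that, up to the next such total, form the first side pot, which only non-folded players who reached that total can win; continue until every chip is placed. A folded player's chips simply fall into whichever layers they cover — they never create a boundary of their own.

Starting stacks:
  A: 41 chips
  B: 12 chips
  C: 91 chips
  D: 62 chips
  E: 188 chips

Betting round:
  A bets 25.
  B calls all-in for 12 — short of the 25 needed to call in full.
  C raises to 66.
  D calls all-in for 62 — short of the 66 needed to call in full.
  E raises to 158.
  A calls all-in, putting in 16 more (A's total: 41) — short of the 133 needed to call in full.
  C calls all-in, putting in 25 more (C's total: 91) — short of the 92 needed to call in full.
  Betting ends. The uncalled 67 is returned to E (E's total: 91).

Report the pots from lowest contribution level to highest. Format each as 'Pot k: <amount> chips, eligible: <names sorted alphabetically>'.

Contributions (after 67 returned to E): A=41, B=12, C=91, D=62, E=91
Pot levels (distinct totals of non-folded players): 12, 41, 62, 91
Layer 1-12: 12 each from A, B, C, D, E = 12*5 = 60 chips; eligible A, B, C, D, E
Layer 13-41: 29 each from A, C, D, E = 29*4 = 116 chips; eligible A, C, D, E
Layer 42-62: 21 each from C, D, E = 21*3 = 63 chips; eligible C, D, E
Layer 63-91: 29 each from C, E = 29*2 = 58 chips; eligible C, E

Pot 1: 60 chips, eligible: A, B, C, D, E
Pot 2: 116 chips, eligible: A, C, D, E
Pot 3: 63 chips, eligible: C, D, E
Pot 4: 58 chips, eligible: C, E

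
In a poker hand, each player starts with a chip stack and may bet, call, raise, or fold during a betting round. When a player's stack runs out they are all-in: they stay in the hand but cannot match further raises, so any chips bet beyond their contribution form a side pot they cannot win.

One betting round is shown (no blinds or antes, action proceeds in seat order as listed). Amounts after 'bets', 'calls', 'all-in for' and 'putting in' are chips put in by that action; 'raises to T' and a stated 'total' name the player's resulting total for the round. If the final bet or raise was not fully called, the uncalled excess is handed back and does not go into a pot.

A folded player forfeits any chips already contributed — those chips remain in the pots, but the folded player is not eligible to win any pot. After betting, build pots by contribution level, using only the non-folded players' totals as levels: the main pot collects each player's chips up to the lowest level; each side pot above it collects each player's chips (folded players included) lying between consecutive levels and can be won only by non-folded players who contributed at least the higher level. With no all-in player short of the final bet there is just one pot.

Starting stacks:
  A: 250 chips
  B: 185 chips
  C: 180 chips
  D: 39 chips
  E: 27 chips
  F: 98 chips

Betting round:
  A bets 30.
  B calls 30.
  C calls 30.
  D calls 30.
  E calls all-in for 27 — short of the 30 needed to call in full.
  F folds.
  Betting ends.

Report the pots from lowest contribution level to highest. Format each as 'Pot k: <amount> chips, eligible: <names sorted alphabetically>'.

Contributions: A=30, B=30, C=30, D=30, E=27
Folded: F
Pot levels (distinct totals of non-folded players): 27, 30
Layer 1-27: 27 each from A, B, C, D, E = 27*5 = 135 chips; eligible A, B, C, D, E
Layer 28-30: 3 each from A, B, C, D = 3*4 = 12 chips; eligible A, B, C, D

Pot 1: 135 chips, eligible: A, B, C, D, E
Pot 2: 12 chips, eligible: A, B, C, D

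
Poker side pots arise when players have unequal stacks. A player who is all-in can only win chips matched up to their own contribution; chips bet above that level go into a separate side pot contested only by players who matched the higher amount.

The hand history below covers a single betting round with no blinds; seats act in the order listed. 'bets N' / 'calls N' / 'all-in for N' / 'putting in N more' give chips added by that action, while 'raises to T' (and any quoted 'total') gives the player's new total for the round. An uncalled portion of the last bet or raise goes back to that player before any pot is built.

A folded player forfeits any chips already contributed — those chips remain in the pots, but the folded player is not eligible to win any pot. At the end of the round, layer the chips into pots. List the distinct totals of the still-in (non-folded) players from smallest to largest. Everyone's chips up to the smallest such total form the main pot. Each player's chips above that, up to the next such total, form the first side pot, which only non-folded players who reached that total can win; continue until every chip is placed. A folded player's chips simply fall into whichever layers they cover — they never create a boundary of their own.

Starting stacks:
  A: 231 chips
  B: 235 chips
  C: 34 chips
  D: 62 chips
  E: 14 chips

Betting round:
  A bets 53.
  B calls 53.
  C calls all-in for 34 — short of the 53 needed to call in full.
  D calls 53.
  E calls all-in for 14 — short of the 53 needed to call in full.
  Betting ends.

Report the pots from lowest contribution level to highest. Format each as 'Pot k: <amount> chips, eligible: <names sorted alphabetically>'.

Contributions: A=53, B=53, C=34, D=53, E=14
Pot levels (distinct totals of non-folded players): 14, 34, 53
Layer 1-14: 14 each from A, B, C, D, E = 14*5 = 70 chips; eligible A, B, C, D, E
Layer 15-34: 20 each from A, B, C, D = 20*4 = 80 chips; eligible A, B, C, D
Layer 35-53: 19 each from A, B, D = 19*3 = 57 chips; eligible A, B, D

Pot 1: 70 chips, eligible: A, B, C, D, E
Pot 2: 80 chips, eligible: A, B, C, D
Pot 3: 57 chips, eligible: A, B, D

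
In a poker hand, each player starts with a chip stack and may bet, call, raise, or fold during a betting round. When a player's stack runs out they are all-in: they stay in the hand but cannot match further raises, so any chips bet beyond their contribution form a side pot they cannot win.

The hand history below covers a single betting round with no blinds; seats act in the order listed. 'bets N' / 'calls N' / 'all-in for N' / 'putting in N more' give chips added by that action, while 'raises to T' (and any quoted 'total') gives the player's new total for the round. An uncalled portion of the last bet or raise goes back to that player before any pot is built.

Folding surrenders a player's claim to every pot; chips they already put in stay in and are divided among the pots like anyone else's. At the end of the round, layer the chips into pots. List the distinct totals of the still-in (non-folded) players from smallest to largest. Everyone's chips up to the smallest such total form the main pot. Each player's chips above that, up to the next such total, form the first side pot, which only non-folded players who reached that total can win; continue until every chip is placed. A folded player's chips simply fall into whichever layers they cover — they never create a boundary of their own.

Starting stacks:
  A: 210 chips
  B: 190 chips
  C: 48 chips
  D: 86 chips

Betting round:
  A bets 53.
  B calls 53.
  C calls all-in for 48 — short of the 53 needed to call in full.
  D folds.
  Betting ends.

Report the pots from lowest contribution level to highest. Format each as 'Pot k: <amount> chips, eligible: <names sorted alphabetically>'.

Pot 1: 144 chips, eligible: A, B, C
Pot 2: 10 chips, eligible: A, B

Derivation:
Contributions: A=53, B=53, C=48
Folded: D
Pot levels (distinct totals of non-folded players): 48, 53
Layer 1-48: 48 each from A, B, C = 48*3 = 144 chips; eligible A, B, C
Layer 49-53: 5 each from A, B = 5*2 = 10 chips; eligible A, B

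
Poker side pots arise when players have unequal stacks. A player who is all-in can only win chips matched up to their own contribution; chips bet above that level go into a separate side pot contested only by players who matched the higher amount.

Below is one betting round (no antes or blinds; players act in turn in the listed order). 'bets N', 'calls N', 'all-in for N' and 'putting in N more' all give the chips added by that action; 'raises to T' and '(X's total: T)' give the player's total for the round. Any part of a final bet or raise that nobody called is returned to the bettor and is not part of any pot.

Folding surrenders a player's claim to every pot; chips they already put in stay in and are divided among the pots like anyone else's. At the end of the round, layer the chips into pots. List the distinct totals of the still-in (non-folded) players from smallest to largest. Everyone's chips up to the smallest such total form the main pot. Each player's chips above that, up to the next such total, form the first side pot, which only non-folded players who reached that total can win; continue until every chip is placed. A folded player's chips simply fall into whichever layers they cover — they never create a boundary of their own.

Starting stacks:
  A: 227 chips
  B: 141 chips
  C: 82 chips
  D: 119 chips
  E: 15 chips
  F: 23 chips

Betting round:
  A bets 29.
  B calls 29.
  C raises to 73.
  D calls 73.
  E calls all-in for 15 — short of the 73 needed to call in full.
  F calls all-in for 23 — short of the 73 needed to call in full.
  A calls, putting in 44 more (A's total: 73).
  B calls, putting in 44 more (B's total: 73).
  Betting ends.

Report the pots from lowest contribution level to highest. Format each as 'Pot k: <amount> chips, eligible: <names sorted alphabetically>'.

Contributions: A=73, B=73, C=73, D=73, E=15, F=23
Pot levels (distinct totals of non-folded players): 15, 23, 73
Layer 1-15: 15 each from A, B, C, D, E, F = 15*6 = 90 chips; eligible A, B, C, D, E, F
Layer 16-23: 8 each from A, B, C, D, F = 8*5 = 40 chips; eligible A, B, C, D, F
Layer 24-73: 50 each from A, B, C, D = 50*4 = 200 chips; eligible A, B, C, D

Pot 1: 90 chips, eligible: A, B, C, D, E, F
Pot 2: 40 chips, eligible: A, B, C, D, F
Pot 3: 200 chips, eligible: A, B, C, D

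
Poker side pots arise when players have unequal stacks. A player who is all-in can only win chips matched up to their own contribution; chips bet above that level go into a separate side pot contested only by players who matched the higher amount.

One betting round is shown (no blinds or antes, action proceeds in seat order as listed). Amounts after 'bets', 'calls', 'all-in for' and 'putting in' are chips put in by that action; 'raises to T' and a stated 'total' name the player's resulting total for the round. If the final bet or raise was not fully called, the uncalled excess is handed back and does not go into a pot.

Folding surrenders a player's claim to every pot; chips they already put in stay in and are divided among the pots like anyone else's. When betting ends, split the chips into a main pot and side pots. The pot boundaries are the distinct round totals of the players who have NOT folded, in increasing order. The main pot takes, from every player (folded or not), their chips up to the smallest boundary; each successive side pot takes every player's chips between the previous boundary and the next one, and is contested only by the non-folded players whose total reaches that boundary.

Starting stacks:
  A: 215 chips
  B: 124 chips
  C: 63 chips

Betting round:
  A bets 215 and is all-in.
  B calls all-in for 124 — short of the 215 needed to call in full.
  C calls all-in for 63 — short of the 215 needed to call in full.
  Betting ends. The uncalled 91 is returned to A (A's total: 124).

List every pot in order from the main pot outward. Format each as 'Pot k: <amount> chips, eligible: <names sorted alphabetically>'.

Pot 1: 189 chips, eligible: A, B, C
Pot 2: 122 chips, eligible: A, B

Derivation:
Contributions (after 91 returned to A): A=124, B=124, C=63
Pot levels (distinct totals of non-folded players): 63, 124
Layer 1-63: 63 each from A, B, C = 63*3 = 189 chips; eligible A, B, C
Layer 64-124: 61 each from A, B = 61*2 = 122 chips; eligible A, B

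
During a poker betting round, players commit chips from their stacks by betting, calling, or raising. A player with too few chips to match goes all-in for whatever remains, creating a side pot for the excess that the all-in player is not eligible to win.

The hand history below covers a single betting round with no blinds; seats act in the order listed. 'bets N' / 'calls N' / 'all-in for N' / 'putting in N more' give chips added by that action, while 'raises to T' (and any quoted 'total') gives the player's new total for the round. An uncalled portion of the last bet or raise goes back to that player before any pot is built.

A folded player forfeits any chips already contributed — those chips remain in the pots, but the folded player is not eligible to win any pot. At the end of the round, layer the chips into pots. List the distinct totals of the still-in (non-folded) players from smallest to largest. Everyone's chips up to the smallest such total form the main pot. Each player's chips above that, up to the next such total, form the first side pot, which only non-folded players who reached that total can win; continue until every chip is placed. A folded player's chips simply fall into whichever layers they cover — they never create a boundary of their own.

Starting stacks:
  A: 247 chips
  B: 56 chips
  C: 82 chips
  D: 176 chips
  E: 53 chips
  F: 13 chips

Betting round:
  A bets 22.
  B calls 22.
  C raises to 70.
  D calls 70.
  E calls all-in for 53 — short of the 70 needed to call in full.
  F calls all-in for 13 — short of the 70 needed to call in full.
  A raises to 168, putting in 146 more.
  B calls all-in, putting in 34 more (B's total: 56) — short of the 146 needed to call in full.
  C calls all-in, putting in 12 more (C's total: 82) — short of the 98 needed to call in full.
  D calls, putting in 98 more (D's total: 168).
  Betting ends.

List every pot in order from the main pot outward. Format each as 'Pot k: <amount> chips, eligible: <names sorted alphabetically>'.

Contributions: A=168, B=56, C=82, D=168, E=53, F=13
Pot levels (distinct totals of non-folded players): 13, 53, 56, 82, 168
Layer 1-13: 13 each from A, B, C, D, E, F = 13*6 = 78 chips; eligible A, B, C, D, E, F
Layer 14-53: 40 each from A, B, C, D, E = 40*5 = 200 chips; eligible A, B, C, D, E
Layer 54-56: 3 each from A, B, C, D = 3*4 = 12 chips; eligible A, B, C, D
Layer 57-82: 26 each from A, C, D = 26*3 = 78 chips; eligible A, C, D
Layer 83-168: 86 each from A, D = 86*2 = 172 chips; eligible A, D

Pot 1: 78 chips, eligible: A, B, C, D, E, F
Pot 2: 200 chips, eligible: A, B, C, D, E
Pot 3: 12 chips, eligible: A, B, C, D
Pot 4: 78 chips, eligible: A, C, D
Pot 5: 172 chips, eligible: A, D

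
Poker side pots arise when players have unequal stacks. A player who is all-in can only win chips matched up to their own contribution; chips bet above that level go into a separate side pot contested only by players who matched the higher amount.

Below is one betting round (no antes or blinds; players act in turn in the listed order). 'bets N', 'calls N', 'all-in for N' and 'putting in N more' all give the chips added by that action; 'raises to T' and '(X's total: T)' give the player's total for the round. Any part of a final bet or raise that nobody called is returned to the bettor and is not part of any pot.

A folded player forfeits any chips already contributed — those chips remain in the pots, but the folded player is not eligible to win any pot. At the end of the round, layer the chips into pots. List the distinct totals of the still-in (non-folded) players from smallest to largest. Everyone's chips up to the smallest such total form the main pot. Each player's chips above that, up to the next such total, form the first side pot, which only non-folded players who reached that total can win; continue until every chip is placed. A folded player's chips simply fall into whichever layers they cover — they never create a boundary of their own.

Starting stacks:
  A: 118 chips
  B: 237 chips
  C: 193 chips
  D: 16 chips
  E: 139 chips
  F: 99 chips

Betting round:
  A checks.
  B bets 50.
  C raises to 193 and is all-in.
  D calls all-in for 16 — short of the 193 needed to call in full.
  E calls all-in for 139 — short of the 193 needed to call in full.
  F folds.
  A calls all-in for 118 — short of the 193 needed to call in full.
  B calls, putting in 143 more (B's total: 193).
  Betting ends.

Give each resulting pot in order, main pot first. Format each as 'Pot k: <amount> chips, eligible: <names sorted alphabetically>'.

Pot 1: 80 chips, eligible: A, B, C, D, E
Pot 2: 408 chips, eligible: A, B, C, E
Pot 3: 63 chips, eligible: B, C, E
Pot 4: 108 chips, eligible: B, C

Derivation:
Contributions: A=118, B=193, C=193, D=16, E=139
Folded: F
Pot levels (distinct totals of non-folded players): 16, 118, 139, 193
Layer 1-16: 16 each from A, B, C, D, E = 16*5 = 80 chips; eligible A, B, C, D, E
Layer 17-118: 102 each from A, B, C, E = 102*4 = 408 chips; eligible A, B, C, E
Layer 119-139: 21 each from B, C, E = 21*3 = 63 chips; eligible B, C, E
Layer 140-193: 54 each from B, C = 54*2 = 108 chips; eligible B, C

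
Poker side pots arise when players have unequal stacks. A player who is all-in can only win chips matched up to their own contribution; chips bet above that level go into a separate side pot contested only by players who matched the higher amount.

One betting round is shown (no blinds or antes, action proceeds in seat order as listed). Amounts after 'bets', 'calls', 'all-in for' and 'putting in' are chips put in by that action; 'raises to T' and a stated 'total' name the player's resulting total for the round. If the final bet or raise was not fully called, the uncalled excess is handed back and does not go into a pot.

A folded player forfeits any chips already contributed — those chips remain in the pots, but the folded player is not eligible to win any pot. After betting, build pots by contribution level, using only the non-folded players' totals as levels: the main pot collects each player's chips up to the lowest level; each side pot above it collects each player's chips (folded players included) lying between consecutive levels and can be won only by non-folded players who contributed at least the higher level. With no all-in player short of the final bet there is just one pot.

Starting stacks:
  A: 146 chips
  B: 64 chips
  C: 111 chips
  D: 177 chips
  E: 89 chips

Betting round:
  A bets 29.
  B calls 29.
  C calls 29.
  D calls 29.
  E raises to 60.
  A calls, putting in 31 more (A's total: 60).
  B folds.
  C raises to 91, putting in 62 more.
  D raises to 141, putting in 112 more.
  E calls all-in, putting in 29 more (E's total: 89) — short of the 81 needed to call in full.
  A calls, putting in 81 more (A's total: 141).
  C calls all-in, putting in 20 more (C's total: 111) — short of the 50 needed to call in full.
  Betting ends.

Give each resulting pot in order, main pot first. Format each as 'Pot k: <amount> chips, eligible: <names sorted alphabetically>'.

Contributions: A=141, B=29, C=111, D=141, E=89
Folded: B
Pot levels (distinct totals of non-folded players): 89, 111, 141
Layer 1-89: A 89 + B 29 + C 89 + D 89 + E 89 = 385 chips; eligible A, C, D, E
Layer 90-111: 22 each from A, C, D = 22*3 = 66 chips; eligible A, C, D
Layer 112-141: 30 each from A, D = 30*2 = 60 chips; eligible A, D

Pot 1: 385 chips, eligible: A, C, D, E
Pot 2: 66 chips, eligible: A, C, D
Pot 3: 60 chips, eligible: A, D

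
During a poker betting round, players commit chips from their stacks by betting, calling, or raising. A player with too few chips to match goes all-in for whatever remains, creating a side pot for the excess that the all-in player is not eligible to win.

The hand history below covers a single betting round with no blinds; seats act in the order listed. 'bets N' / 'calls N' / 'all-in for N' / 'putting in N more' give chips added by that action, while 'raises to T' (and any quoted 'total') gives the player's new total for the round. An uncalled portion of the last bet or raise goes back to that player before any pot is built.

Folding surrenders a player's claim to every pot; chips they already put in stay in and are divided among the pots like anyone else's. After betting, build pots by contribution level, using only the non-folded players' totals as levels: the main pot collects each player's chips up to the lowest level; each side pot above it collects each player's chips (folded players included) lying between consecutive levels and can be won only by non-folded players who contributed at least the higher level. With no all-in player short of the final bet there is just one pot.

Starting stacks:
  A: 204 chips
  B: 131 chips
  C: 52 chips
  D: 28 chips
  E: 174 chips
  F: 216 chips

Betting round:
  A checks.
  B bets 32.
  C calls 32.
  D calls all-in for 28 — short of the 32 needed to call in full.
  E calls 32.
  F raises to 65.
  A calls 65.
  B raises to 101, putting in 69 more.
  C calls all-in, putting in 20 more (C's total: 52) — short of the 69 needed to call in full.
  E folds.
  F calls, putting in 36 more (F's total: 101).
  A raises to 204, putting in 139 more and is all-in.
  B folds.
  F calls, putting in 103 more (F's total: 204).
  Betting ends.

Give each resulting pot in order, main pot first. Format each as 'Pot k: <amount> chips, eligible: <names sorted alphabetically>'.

Pot 1: 168 chips, eligible: A, C, D, F
Pot 2: 100 chips, eligible: A, C, F
Pot 3: 353 chips, eligible: A, F

Derivation:
Contributions: A=204, B=101, C=52, D=28, E=32, F=204
Folded: B, E
Pot levels (distinct totals of non-folded players): 28, 52, 204
Layer 1-28: 28 each from A, B, C, D, E, F = 28*6 = 168 chips; eligible A, C, D, F
Layer 29-52: A 24 + B 24 + C 24 + E 4 + F 24 = 100 chips; eligible A, C, F
Layer 53-204: A 152 + B 49 + F 152 = 353 chips; eligible A, F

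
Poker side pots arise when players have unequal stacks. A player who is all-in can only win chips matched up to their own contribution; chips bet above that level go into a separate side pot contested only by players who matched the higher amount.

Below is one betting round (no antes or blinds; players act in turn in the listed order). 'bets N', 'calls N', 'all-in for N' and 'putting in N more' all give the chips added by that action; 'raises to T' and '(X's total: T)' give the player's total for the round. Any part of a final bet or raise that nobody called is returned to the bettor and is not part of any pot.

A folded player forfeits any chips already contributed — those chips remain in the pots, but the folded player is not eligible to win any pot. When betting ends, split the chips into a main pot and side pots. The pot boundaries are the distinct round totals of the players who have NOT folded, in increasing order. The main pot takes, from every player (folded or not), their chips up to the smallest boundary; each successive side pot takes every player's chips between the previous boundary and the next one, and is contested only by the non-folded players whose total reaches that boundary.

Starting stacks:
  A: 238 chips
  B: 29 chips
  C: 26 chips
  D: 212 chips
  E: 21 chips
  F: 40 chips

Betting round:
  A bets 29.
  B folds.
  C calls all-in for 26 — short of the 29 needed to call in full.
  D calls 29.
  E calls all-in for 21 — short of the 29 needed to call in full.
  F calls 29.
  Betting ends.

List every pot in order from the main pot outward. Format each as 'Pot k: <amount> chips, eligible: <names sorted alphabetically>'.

Contributions: A=29, C=26, D=29, E=21, F=29
Folded: B
Pot levels (distinct totals of non-folded players): 21, 26, 29
Layer 1-21: 21 each from A, C, D, E, F = 21*5 = 105 chips; eligible A, C, D, E, F
Layer 22-26: 5 each from A, C, D, F = 5*4 = 20 chips; eligible A, C, D, F
Layer 27-29: 3 each from A, D, F = 3*3 = 9 chips; eligible A, D, F

Pot 1: 105 chips, eligible: A, C, D, E, F
Pot 2: 20 chips, eligible: A, C, D, F
Pot 3: 9 chips, eligible: A, D, F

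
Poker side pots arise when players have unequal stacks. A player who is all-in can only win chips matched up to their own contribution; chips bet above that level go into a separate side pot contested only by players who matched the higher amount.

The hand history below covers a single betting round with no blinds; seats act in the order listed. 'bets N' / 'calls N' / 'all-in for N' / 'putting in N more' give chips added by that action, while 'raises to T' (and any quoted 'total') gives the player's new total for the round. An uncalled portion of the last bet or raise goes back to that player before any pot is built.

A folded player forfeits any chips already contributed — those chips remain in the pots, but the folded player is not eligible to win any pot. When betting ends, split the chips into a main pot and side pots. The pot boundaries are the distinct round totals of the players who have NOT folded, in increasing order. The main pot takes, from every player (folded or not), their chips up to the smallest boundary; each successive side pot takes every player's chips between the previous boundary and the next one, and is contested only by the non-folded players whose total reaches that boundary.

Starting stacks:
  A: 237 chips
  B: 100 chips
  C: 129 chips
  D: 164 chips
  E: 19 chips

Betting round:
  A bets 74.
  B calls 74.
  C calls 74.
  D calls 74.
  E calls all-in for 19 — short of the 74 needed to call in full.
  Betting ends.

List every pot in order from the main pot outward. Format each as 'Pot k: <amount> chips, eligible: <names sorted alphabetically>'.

Contributions: A=74, B=74, C=74, D=74, E=19
Pot levels (distinct totals of non-folded players): 19, 74
Layer 1-19: 19 each from A, B, C, D, E = 19*5 = 95 chips; eligible A, B, C, D, E
Layer 20-74: 55 each from A, B, C, D = 55*4 = 220 chips; eligible A, B, C, D

Pot 1: 95 chips, eligible: A, B, C, D, E
Pot 2: 220 chips, eligible: A, B, C, D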